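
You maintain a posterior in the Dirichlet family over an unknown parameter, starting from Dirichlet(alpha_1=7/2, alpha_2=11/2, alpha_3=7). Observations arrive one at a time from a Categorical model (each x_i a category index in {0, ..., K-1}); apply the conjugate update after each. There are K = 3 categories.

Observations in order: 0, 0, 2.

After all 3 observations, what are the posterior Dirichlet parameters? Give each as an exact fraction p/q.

alpha_1=11/2, alpha_2=11/2, alpha_3=8

obs 1: x=0 → posterior Dirichlet(9/2, 11/2, 7)
obs 2: x=0 → posterior Dirichlet(11/2, 11/2, 7)
obs 3: x=2 → posterior Dirichlet(11/2, 11/2, 8)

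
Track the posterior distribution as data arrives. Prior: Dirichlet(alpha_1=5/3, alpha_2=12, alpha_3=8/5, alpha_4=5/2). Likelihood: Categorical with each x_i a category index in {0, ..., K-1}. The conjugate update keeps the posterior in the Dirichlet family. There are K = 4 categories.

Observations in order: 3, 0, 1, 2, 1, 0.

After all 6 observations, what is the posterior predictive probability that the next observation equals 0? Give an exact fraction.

110/713

obs 1: x=3 → posterior Dirichlet(5/3, 12, 8/5, 7/2)
obs 2: x=0 → posterior Dirichlet(8/3, 12, 8/5, 7/2)
obs 3: x=1 → posterior Dirichlet(8/3, 13, 8/5, 7/2)
obs 4: x=2 → posterior Dirichlet(8/3, 13, 13/5, 7/2)
obs 5: x=1 → posterior Dirichlet(8/3, 14, 13/5, 7/2)
obs 6: x=0 → posterior Dirichlet(11/3, 14, 13/5, 7/2)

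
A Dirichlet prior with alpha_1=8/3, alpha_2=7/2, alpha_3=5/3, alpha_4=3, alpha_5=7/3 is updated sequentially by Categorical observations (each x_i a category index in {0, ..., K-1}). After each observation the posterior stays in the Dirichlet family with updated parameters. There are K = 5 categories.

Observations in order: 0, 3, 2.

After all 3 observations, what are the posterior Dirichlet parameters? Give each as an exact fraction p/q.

alpha_1=11/3, alpha_2=7/2, alpha_3=8/3, alpha_4=4, alpha_5=7/3

obs 1: x=0 → posterior Dirichlet(11/3, 7/2, 5/3, 3, 7/3)
obs 2: x=3 → posterior Dirichlet(11/3, 7/2, 5/3, 4, 7/3)
obs 3: x=2 → posterior Dirichlet(11/3, 7/2, 8/3, 4, 7/3)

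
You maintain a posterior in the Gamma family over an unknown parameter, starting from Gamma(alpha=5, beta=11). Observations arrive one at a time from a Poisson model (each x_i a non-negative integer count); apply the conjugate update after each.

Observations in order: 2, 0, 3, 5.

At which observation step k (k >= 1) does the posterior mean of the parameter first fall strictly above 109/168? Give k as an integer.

obs 1: x=2 → posterior Gamma(7, 12)
obs 2: x=0 → posterior Gamma(7, 13)
obs 3: x=3 → posterior Gamma(10, 14)
obs 4: x=5 → posterior Gamma(15, 15)

k = 3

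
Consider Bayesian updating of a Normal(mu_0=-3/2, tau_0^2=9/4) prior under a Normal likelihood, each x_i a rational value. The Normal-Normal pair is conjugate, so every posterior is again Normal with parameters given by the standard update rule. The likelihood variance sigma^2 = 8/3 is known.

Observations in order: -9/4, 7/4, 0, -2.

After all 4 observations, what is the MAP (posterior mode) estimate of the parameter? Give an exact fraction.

obs 1: x=-9/4 → posterior Normal(-435/236, 72/59)
obs 2: x=7/4 → posterior Normal(-123/172, 36/43)
obs 3: x=0 → posterior Normal(-123/226, 72/113)
obs 4: x=-2 → posterior Normal(-33/40, 18/35)

-33/40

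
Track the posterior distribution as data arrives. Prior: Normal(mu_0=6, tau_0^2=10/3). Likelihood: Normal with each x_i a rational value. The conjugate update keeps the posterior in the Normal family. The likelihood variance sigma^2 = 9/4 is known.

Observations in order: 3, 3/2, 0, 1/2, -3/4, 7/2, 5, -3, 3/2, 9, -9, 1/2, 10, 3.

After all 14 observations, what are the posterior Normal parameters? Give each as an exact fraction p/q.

obs 1: x=3 → posterior Normal(282/67, 90/67)
obs 2: x=3/2 → posterior Normal(342/107, 90/107)
obs 3: x=0 → posterior Normal(114/49, 30/49)
obs 4: x=1/2 → posterior Normal(362/187, 90/187)
obs 5: x=-3/4 → posterior Normal(332/227, 90/227)
obs 6: x=7/2 → posterior Normal(472/267, 30/89)
obs 7: x=5 → posterior Normal(672/307, 90/307)
obs 8: x=-3 → posterior Normal(552/347, 90/347)
obs 9: x=3/2 → posterior Normal(68/43, 10/43)
obs 10: x=9 → posterior Normal(972/427, 90/427)
obs 11: x=-9 → posterior Normal(612/467, 90/467)
obs 12: x=1/2 → posterior Normal(632/507, 30/169)
obs 13: x=10 → posterior Normal(1032/547, 90/547)
obs 14: x=3 → posterior Normal(1152/587, 90/587)

mu_0=1152/587, tau_0^2=90/587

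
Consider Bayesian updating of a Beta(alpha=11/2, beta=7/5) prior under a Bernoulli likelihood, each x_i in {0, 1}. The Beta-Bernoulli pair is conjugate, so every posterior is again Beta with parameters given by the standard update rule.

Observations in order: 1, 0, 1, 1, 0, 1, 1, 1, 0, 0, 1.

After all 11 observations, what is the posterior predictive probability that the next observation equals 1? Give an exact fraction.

obs 1: x=1 → posterior Beta(13/2, 7/5)
obs 2: x=0 → posterior Beta(13/2, 12/5)
obs 3: x=1 → posterior Beta(15/2, 12/5)
obs 4: x=1 → posterior Beta(17/2, 12/5)
obs 5: x=0 → posterior Beta(17/2, 17/5)
obs 6: x=1 → posterior Beta(19/2, 17/5)
obs 7: x=1 → posterior Beta(21/2, 17/5)
obs 8: x=1 → posterior Beta(23/2, 17/5)
obs 9: x=0 → posterior Beta(23/2, 22/5)
obs 10: x=0 → posterior Beta(23/2, 27/5)
obs 11: x=1 → posterior Beta(25/2, 27/5)

125/179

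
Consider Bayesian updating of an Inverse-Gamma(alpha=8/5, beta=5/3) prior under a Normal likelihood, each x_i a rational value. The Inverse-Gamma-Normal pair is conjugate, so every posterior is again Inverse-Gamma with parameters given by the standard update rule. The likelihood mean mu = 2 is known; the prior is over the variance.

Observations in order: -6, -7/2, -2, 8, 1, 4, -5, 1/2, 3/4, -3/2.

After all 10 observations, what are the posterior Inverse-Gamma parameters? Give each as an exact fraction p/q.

obs 1: x=-6 → posterior Inverse-Gamma(21/10, 101/3)
obs 2: x=-7/2 → posterior Inverse-Gamma(13/5, 1171/24)
obs 3: x=-2 → posterior Inverse-Gamma(31/10, 1363/24)
obs 4: x=8 → posterior Inverse-Gamma(18/5, 1795/24)
obs 5: x=1 → posterior Inverse-Gamma(41/10, 1807/24)
obs 6: x=4 → posterior Inverse-Gamma(23/5, 1855/24)
obs 7: x=-5 → posterior Inverse-Gamma(51/10, 2443/24)
obs 8: x=1/2 → posterior Inverse-Gamma(28/5, 1235/12)
obs 9: x=3/4 → posterior Inverse-Gamma(61/10, 9955/96)
obs 10: x=-3/2 → posterior Inverse-Gamma(33/5, 10543/96)

alpha=33/5, beta=10543/96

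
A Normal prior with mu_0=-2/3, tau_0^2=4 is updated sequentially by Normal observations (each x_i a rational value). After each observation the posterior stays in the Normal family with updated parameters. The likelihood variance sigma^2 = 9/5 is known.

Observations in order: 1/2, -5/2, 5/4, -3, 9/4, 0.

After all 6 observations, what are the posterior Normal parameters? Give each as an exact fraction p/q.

mu_0=-12/43, tau_0^2=12/43

obs 1: x=1/2 → posterior Normal(4/29, 36/29)
obs 2: x=-5/2 → posterior Normal(-46/49, 36/49)
obs 3: x=5/4 → posterior Normal(-7/23, 12/23)
obs 4: x=-3 → posterior Normal(-81/89, 36/89)
obs 5: x=9/4 → posterior Normal(-36/109, 36/109)
obs 6: x=0 → posterior Normal(-12/43, 12/43)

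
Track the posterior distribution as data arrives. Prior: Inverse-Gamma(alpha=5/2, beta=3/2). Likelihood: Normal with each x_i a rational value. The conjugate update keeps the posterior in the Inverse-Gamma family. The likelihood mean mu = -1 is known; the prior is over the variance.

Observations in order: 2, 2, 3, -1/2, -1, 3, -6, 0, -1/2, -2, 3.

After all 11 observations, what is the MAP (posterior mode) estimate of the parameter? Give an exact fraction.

obs 1: x=2 → posterior Inverse-Gamma(3, 6)
obs 2: x=2 → posterior Inverse-Gamma(7/2, 21/2)
obs 3: x=3 → posterior Inverse-Gamma(4, 37/2)
obs 4: x=-1/2 → posterior Inverse-Gamma(9/2, 149/8)
obs 5: x=-1 → posterior Inverse-Gamma(5, 149/8)
obs 6: x=3 → posterior Inverse-Gamma(11/2, 213/8)
obs 7: x=-6 → posterior Inverse-Gamma(6, 313/8)
obs 8: x=0 → posterior Inverse-Gamma(13/2, 317/8)
obs 9: x=-1/2 → posterior Inverse-Gamma(7, 159/4)
obs 10: x=-2 → posterior Inverse-Gamma(15/2, 161/4)
obs 11: x=3 → posterior Inverse-Gamma(8, 193/4)

193/36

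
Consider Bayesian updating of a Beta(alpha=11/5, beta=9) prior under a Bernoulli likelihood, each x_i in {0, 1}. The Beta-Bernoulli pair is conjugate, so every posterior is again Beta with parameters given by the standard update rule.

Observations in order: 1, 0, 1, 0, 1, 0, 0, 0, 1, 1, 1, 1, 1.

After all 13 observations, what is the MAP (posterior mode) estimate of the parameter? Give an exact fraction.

46/111

obs 1: x=1 → posterior Beta(16/5, 9)
obs 2: x=0 → posterior Beta(16/5, 10)
obs 3: x=1 → posterior Beta(21/5, 10)
obs 4: x=0 → posterior Beta(21/5, 11)
obs 5: x=1 → posterior Beta(26/5, 11)
obs 6: x=0 → posterior Beta(26/5, 12)
obs 7: x=0 → posterior Beta(26/5, 13)
obs 8: x=0 → posterior Beta(26/5, 14)
obs 9: x=1 → posterior Beta(31/5, 14)
obs 10: x=1 → posterior Beta(36/5, 14)
obs 11: x=1 → posterior Beta(41/5, 14)
obs 12: x=1 → posterior Beta(46/5, 14)
obs 13: x=1 → posterior Beta(51/5, 14)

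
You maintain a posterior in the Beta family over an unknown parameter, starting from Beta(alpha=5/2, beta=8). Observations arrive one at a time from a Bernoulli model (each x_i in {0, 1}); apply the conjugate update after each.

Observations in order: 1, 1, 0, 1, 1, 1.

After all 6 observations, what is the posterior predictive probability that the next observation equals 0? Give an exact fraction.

obs 1: x=1 → posterior Beta(7/2, 8)
obs 2: x=1 → posterior Beta(9/2, 8)
obs 3: x=0 → posterior Beta(9/2, 9)
obs 4: x=1 → posterior Beta(11/2, 9)
obs 5: x=1 → posterior Beta(13/2, 9)
obs 6: x=1 → posterior Beta(15/2, 9)

6/11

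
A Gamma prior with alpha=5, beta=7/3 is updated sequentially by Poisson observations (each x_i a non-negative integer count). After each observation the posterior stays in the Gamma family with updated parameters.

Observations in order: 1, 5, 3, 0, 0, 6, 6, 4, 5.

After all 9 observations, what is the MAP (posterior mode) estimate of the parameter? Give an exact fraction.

3

obs 1: x=1 → posterior Gamma(6, 10/3)
obs 2: x=5 → posterior Gamma(11, 13/3)
obs 3: x=3 → posterior Gamma(14, 16/3)
obs 4: x=0 → posterior Gamma(14, 19/3)
obs 5: x=0 → posterior Gamma(14, 22/3)
obs 6: x=6 → posterior Gamma(20, 25/3)
obs 7: x=6 → posterior Gamma(26, 28/3)
obs 8: x=4 → posterior Gamma(30, 31/3)
obs 9: x=5 → posterior Gamma(35, 34/3)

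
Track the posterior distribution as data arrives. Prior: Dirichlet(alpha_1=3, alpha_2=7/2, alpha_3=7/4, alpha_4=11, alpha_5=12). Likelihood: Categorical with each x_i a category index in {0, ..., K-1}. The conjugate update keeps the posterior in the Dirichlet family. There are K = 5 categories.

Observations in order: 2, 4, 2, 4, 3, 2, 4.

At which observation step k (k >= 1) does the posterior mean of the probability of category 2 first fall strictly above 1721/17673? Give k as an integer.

k = 3

obs 1: x=2 → posterior Dirichlet(3, 7/2, 11/4, 11, 12)
obs 2: x=4 → posterior Dirichlet(3, 7/2, 11/4, 11, 13)
obs 3: x=2 → posterior Dirichlet(3, 7/2, 15/4, 11, 13)
obs 4: x=4 → posterior Dirichlet(3, 7/2, 15/4, 11, 14)
obs 5: x=3 → posterior Dirichlet(3, 7/2, 15/4, 12, 14)
obs 6: x=2 → posterior Dirichlet(3, 7/2, 19/4, 12, 14)
obs 7: x=4 → posterior Dirichlet(3, 7/2, 19/4, 12, 15)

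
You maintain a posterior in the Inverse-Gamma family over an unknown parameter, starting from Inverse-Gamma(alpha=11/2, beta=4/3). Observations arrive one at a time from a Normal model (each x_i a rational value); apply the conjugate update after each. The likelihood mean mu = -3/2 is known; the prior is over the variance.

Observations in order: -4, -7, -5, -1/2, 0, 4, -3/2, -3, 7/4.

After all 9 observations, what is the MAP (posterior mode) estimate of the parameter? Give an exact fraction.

4691/1056

obs 1: x=-4 → posterior Inverse-Gamma(6, 107/24)
obs 2: x=-7 → posterior Inverse-Gamma(13/2, 235/12)
obs 3: x=-5 → posterior Inverse-Gamma(7, 617/24)
obs 4: x=-1/2 → posterior Inverse-Gamma(15/2, 629/24)
obs 5: x=0 → posterior Inverse-Gamma(8, 82/3)
obs 6: x=4 → posterior Inverse-Gamma(17/2, 1019/24)
obs 7: x=-3/2 → posterior Inverse-Gamma(9, 1019/24)
obs 8: x=-3 → posterior Inverse-Gamma(19/2, 523/12)
obs 9: x=7/4 → posterior Inverse-Gamma(10, 4691/96)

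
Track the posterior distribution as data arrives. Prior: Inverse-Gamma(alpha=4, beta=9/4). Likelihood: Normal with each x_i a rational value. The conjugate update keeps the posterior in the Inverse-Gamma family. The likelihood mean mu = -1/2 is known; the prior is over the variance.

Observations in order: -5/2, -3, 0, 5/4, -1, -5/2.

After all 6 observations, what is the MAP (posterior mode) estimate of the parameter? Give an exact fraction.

357/256

obs 1: x=-5/2 → posterior Inverse-Gamma(9/2, 17/4)
obs 2: x=-3 → posterior Inverse-Gamma(5, 59/8)
obs 3: x=0 → posterior Inverse-Gamma(11/2, 15/2)
obs 4: x=5/4 → posterior Inverse-Gamma(6, 289/32)
obs 5: x=-1 → posterior Inverse-Gamma(13/2, 293/32)
obs 6: x=-5/2 → posterior Inverse-Gamma(7, 357/32)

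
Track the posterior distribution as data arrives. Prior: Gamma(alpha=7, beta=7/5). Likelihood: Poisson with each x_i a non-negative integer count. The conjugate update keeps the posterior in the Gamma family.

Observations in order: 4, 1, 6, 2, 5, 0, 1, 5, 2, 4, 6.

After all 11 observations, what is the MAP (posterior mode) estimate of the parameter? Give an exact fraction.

obs 1: x=4 → posterior Gamma(11, 12/5)
obs 2: x=1 → posterior Gamma(12, 17/5)
obs 3: x=6 → posterior Gamma(18, 22/5)
obs 4: x=2 → posterior Gamma(20, 27/5)
obs 5: x=5 → posterior Gamma(25, 32/5)
obs 6: x=0 → posterior Gamma(25, 37/5)
obs 7: x=1 → posterior Gamma(26, 42/5)
obs 8: x=5 → posterior Gamma(31, 47/5)
obs 9: x=2 → posterior Gamma(33, 52/5)
obs 10: x=4 → posterior Gamma(37, 57/5)
obs 11: x=6 → posterior Gamma(43, 62/5)

105/31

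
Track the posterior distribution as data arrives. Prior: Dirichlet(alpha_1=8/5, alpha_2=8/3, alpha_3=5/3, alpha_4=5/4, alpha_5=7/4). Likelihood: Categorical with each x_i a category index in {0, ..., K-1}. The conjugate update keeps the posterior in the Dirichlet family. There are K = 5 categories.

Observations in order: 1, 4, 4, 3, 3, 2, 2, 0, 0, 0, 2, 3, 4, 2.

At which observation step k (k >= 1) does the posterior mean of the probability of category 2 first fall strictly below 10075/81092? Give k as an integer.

obs 1: x=1 → posterior Dirichlet(8/5, 11/3, 5/3, 5/4, 7/4)
obs 2: x=4 → posterior Dirichlet(8/5, 11/3, 5/3, 5/4, 11/4)
obs 3: x=4 → posterior Dirichlet(8/5, 11/3, 5/3, 5/4, 15/4)
obs 4: x=3 → posterior Dirichlet(8/5, 11/3, 5/3, 9/4, 15/4)
obs 5: x=3 → posterior Dirichlet(8/5, 11/3, 5/3, 13/4, 15/4)
obs 6: x=2 → posterior Dirichlet(8/5, 11/3, 8/3, 13/4, 15/4)
obs 7: x=2 → posterior Dirichlet(8/5, 11/3, 11/3, 13/4, 15/4)
obs 8: x=0 → posterior Dirichlet(13/5, 11/3, 11/3, 13/4, 15/4)
obs 9: x=0 → posterior Dirichlet(18/5, 11/3, 11/3, 13/4, 15/4)
obs 10: x=0 → posterior Dirichlet(23/5, 11/3, 11/3, 13/4, 15/4)
obs 11: x=2 → posterior Dirichlet(23/5, 11/3, 14/3, 13/4, 15/4)
obs 12: x=3 → posterior Dirichlet(23/5, 11/3, 14/3, 17/4, 15/4)
obs 13: x=4 → posterior Dirichlet(23/5, 11/3, 14/3, 17/4, 19/4)
obs 14: x=2 → posterior Dirichlet(23/5, 11/3, 17/3, 17/4, 19/4)

k = 5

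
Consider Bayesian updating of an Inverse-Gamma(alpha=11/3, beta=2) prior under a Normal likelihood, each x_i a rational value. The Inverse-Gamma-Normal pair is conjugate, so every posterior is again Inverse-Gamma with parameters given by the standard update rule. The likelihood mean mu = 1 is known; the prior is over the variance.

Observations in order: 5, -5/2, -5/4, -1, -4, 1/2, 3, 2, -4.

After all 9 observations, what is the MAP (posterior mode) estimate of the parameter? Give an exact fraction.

obs 1: x=5 → posterior Inverse-Gamma(25/6, 10)
obs 2: x=-5/2 → posterior Inverse-Gamma(14/3, 129/8)
obs 3: x=-5/4 → posterior Inverse-Gamma(31/6, 597/32)
obs 4: x=-1 → posterior Inverse-Gamma(17/3, 661/32)
obs 5: x=-4 → posterior Inverse-Gamma(37/6, 1061/32)
obs 6: x=1/2 → posterior Inverse-Gamma(20/3, 1065/32)
obs 7: x=3 → posterior Inverse-Gamma(43/6, 1129/32)
obs 8: x=2 → posterior Inverse-Gamma(23/3, 1145/32)
obs 9: x=-4 → posterior Inverse-Gamma(49/6, 1545/32)

927/176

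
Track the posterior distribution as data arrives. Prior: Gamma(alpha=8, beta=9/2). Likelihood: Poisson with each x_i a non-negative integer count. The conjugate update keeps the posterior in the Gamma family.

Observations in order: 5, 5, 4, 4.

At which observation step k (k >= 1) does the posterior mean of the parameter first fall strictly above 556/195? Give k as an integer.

obs 1: x=5 → posterior Gamma(13, 11/2)
obs 2: x=5 → posterior Gamma(18, 13/2)
obs 3: x=4 → posterior Gamma(22, 15/2)
obs 4: x=4 → posterior Gamma(26, 17/2)

k = 3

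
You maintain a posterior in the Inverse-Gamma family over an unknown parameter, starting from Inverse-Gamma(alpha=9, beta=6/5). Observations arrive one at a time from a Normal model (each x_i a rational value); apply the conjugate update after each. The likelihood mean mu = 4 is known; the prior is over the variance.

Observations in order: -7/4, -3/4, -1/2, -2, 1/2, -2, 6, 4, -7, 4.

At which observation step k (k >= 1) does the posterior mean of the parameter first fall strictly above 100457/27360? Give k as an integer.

obs 1: x=-7/4 → posterior Inverse-Gamma(19/2, 2837/160)
obs 2: x=-3/4 → posterior Inverse-Gamma(10, 2321/80)
obs 3: x=-1/2 → posterior Inverse-Gamma(21/2, 3131/80)
obs 4: x=-2 → posterior Inverse-Gamma(11, 4571/80)
obs 5: x=1/2 → posterior Inverse-Gamma(23/2, 5061/80)
obs 6: x=-2 → posterior Inverse-Gamma(12, 6501/80)
obs 7: x=6 → posterior Inverse-Gamma(25/2, 6661/80)
obs 8: x=4 → posterior Inverse-Gamma(13, 6661/80)
obs 9: x=-7 → posterior Inverse-Gamma(27/2, 11501/80)
obs 10: x=4 → posterior Inverse-Gamma(14, 11501/80)

k = 3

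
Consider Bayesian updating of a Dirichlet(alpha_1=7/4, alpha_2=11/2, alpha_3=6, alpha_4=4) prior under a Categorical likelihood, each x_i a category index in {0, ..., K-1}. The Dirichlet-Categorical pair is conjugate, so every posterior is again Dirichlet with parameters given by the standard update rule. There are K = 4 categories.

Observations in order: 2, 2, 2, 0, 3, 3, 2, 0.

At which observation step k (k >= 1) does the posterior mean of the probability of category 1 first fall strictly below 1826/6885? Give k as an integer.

obs 1: x=2 → posterior Dirichlet(7/4, 11/2, 7, 4)
obs 2: x=2 → posterior Dirichlet(7/4, 11/2, 8, 4)
obs 3: x=2 → posterior Dirichlet(7/4, 11/2, 9, 4)
obs 4: x=0 → posterior Dirichlet(11/4, 11/2, 9, 4)
obs 5: x=3 → posterior Dirichlet(11/4, 11/2, 9, 5)
obs 6: x=3 → posterior Dirichlet(11/4, 11/2, 9, 6)
obs 7: x=2 → posterior Dirichlet(11/4, 11/2, 10, 6)
obs 8: x=0 → posterior Dirichlet(15/4, 11/2, 10, 6)

k = 4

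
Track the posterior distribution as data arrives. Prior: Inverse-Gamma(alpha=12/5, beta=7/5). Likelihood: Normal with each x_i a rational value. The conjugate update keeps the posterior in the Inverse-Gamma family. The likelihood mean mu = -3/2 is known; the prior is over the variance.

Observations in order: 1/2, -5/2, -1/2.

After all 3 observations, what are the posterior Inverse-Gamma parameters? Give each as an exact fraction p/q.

obs 1: x=1/2 → posterior Inverse-Gamma(29/10, 17/5)
obs 2: x=-5/2 → posterior Inverse-Gamma(17/5, 39/10)
obs 3: x=-1/2 → posterior Inverse-Gamma(39/10, 22/5)

alpha=39/10, beta=22/5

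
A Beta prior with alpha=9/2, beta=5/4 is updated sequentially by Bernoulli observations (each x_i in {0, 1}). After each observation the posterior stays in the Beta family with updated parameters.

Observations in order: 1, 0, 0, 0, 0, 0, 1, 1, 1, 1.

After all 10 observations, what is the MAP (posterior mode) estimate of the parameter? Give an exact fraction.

obs 1: x=1 → posterior Beta(11/2, 5/4)
obs 2: x=0 → posterior Beta(11/2, 9/4)
obs 3: x=0 → posterior Beta(11/2, 13/4)
obs 4: x=0 → posterior Beta(11/2, 17/4)
obs 5: x=0 → posterior Beta(11/2, 21/4)
obs 6: x=0 → posterior Beta(11/2, 25/4)
obs 7: x=1 → posterior Beta(13/2, 25/4)
obs 8: x=1 → posterior Beta(15/2, 25/4)
obs 9: x=1 → posterior Beta(17/2, 25/4)
obs 10: x=1 → posterior Beta(19/2, 25/4)

34/55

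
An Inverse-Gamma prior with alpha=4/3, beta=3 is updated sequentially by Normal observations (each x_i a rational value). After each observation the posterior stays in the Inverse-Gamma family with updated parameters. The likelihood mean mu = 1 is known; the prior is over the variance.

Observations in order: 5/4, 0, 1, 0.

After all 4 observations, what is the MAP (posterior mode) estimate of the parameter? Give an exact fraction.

obs 1: x=5/4 → posterior Inverse-Gamma(11/6, 97/32)
obs 2: x=0 → posterior Inverse-Gamma(7/3, 113/32)
obs 3: x=1 → posterior Inverse-Gamma(17/6, 113/32)
obs 4: x=0 → posterior Inverse-Gamma(10/3, 129/32)

387/416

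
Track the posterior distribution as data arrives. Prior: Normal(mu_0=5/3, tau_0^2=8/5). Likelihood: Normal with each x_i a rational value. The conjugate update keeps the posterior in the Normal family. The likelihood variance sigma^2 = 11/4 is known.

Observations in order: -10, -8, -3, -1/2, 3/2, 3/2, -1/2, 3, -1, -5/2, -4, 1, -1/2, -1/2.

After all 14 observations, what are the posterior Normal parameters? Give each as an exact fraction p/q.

obs 1: x=-10 → posterior Normal(-685/261, 88/87)
obs 2: x=-8 → posterior Normal(-1453/357, 88/119)
obs 3: x=-3 → posterior Normal(-1741/453, 88/151)
obs 4: x=-1/2 → posterior Normal(-1789/549, 88/183)
obs 5: x=3/2 → posterior Normal(-329/129, 88/215)
obs 6: x=3/2 → posterior Normal(-79/39, 88/247)
obs 7: x=-1/2 → posterior Normal(-1549/837, 88/279)
obs 8: x=3 → posterior Normal(-1261/933, 88/311)
obs 9: x=-1 → posterior Normal(-1357/1029, 88/343)
obs 10: x=-5/2 → posterior Normal(-1597/1125, 88/375)
obs 11: x=-4 → posterior Normal(-1981/1221, 8/37)
obs 12: x=1 → posterior Normal(-1885/1317, 88/439)
obs 13: x=-1/2 → posterior Normal(-1933/1413, 88/471)
obs 14: x=-1/2 → posterior Normal(-1981/1509, 88/503)

mu_0=-1981/1509, tau_0^2=88/503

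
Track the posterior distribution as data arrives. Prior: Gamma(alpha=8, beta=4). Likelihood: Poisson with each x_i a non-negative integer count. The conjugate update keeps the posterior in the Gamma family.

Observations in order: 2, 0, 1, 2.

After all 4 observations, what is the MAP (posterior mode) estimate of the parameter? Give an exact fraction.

obs 1: x=2 → posterior Gamma(10, 5)
obs 2: x=0 → posterior Gamma(10, 6)
obs 3: x=1 → posterior Gamma(11, 7)
obs 4: x=2 → posterior Gamma(13, 8)

3/2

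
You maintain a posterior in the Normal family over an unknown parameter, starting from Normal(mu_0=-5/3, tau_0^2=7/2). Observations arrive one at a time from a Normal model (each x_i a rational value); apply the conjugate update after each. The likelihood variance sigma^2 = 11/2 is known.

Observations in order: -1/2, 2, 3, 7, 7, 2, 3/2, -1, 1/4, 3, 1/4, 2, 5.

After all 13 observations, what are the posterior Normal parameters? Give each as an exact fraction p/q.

obs 1: x=-1/2 → posterior Normal(-131/108, 77/36)
obs 2: x=2 → posterior Normal(-47/150, 77/50)
obs 3: x=3 → posterior Normal(79/192, 77/64)
obs 4: x=7 → posterior Normal(373/234, 77/78)
obs 5: x=7 → posterior Normal(29/12, 77/92)
obs 6: x=2 → posterior Normal(751/318, 77/106)
obs 7: x=3/2 → posterior Normal(407/180, 77/120)
obs 8: x=-1 → posterior Normal(386/201, 77/134)
obs 9: x=1/4 → posterior Normal(1565/888, 77/148)
obs 10: x=3 → posterior Normal(1817/972, 77/162)
obs 11: x=1/4 → posterior Normal(919/528, 7/16)
obs 12: x=2 → posterior Normal(1003/570, 77/190)
obs 13: x=5 → posterior Normal(1213/612, 77/204)

mu_0=1213/612, tau_0^2=77/204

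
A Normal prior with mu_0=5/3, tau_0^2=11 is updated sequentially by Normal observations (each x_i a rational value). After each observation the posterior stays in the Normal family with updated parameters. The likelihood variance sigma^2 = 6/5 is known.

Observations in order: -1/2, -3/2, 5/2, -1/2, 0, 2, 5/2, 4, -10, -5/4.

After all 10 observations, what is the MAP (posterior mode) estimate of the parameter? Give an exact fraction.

-565/2224

obs 1: x=-1/2 → posterior Normal(-35/122, 66/61)
obs 2: x=-3/2 → posterior Normal(-25/29, 33/58)
obs 3: x=5/2 → posterior Normal(25/114, 22/57)
obs 4: x=-1/2 → posterior Normal(5/113, 33/113)
obs 5: x=0 → posterior Normal(10/281, 66/281)
obs 6: x=2 → posterior Normal(5/14, 11/56)
obs 7: x=5/2 → posterior Normal(515/782, 66/391)
obs 8: x=4 → posterior Normal(955/892, 33/223)
obs 9: x=-10 → posterior Normal(-145/1002, 22/167)
obs 10: x=-5/4 → posterior Normal(-565/2224, 33/278)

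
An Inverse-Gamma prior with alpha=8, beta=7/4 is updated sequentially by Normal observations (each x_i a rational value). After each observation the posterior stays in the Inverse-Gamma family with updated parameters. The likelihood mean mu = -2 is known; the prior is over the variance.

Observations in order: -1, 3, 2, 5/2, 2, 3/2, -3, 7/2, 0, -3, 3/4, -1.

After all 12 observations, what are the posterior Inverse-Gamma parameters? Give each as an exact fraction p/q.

alpha=14, beta=2221/32

obs 1: x=-1 → posterior Inverse-Gamma(17/2, 9/4)
obs 2: x=3 → posterior Inverse-Gamma(9, 59/4)
obs 3: x=2 → posterior Inverse-Gamma(19/2, 91/4)
obs 4: x=5/2 → posterior Inverse-Gamma(10, 263/8)
obs 5: x=2 → posterior Inverse-Gamma(21/2, 327/8)
obs 6: x=3/2 → posterior Inverse-Gamma(11, 47)
obs 7: x=-3 → posterior Inverse-Gamma(23/2, 95/2)
obs 8: x=7/2 → posterior Inverse-Gamma(12, 501/8)
obs 9: x=0 → posterior Inverse-Gamma(25/2, 517/8)
obs 10: x=-3 → posterior Inverse-Gamma(13, 521/8)
obs 11: x=3/4 → posterior Inverse-Gamma(27/2, 2205/32)
obs 12: x=-1 → posterior Inverse-Gamma(14, 2221/32)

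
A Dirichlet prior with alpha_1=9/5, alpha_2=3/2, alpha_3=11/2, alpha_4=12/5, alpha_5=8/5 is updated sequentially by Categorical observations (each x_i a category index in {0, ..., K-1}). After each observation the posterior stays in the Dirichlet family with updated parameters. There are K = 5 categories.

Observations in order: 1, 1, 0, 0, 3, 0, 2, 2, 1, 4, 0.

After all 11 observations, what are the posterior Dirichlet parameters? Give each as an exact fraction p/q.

obs 1: x=1 → posterior Dirichlet(9/5, 5/2, 11/2, 12/5, 8/5)
obs 2: x=1 → posterior Dirichlet(9/5, 7/2, 11/2, 12/5, 8/5)
obs 3: x=0 → posterior Dirichlet(14/5, 7/2, 11/2, 12/5, 8/5)
obs 4: x=0 → posterior Dirichlet(19/5, 7/2, 11/2, 12/5, 8/5)
obs 5: x=3 → posterior Dirichlet(19/5, 7/2, 11/2, 17/5, 8/5)
obs 6: x=0 → posterior Dirichlet(24/5, 7/2, 11/2, 17/5, 8/5)
obs 7: x=2 → posterior Dirichlet(24/5, 7/2, 13/2, 17/5, 8/5)
obs 8: x=2 → posterior Dirichlet(24/5, 7/2, 15/2, 17/5, 8/5)
obs 9: x=1 → posterior Dirichlet(24/5, 9/2, 15/2, 17/5, 8/5)
obs 10: x=4 → posterior Dirichlet(24/5, 9/2, 15/2, 17/5, 13/5)
obs 11: x=0 → posterior Dirichlet(29/5, 9/2, 15/2, 17/5, 13/5)

alpha_1=29/5, alpha_2=9/2, alpha_3=15/2, alpha_4=17/5, alpha_5=13/5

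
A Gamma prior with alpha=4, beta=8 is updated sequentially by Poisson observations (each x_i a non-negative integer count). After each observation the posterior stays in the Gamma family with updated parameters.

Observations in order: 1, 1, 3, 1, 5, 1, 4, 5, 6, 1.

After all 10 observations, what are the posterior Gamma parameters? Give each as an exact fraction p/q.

alpha=32, beta=18

obs 1: x=1 → posterior Gamma(5, 9)
obs 2: x=1 → posterior Gamma(6, 10)
obs 3: x=3 → posterior Gamma(9, 11)
obs 4: x=1 → posterior Gamma(10, 12)
obs 5: x=5 → posterior Gamma(15, 13)
obs 6: x=1 → posterior Gamma(16, 14)
obs 7: x=4 → posterior Gamma(20, 15)
obs 8: x=5 → posterior Gamma(25, 16)
obs 9: x=6 → posterior Gamma(31, 17)
obs 10: x=1 → posterior Gamma(32, 18)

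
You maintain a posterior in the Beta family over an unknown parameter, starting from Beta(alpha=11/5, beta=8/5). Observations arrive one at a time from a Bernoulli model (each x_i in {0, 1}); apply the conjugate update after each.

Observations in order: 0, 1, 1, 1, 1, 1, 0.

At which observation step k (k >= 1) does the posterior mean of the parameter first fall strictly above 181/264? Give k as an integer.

obs 1: x=0 → posterior Beta(11/5, 13/5)
obs 2: x=1 → posterior Beta(16/5, 13/5)
obs 3: x=1 → posterior Beta(21/5, 13/5)
obs 4: x=1 → posterior Beta(26/5, 13/5)
obs 5: x=1 → posterior Beta(31/5, 13/5)
obs 6: x=1 → posterior Beta(36/5, 13/5)
obs 7: x=0 → posterior Beta(36/5, 18/5)

k = 5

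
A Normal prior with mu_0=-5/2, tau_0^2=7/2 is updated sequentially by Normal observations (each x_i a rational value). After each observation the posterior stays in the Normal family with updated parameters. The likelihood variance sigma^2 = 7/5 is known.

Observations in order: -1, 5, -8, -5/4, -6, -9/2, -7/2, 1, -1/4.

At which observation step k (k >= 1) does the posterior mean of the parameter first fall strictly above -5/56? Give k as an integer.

obs 1: x=-1 → posterior Normal(-10/7, 1)
obs 2: x=5 → posterior Normal(5/4, 7/12)
obs 3: x=-8 → posterior Normal(-25/17, 7/17)
obs 4: x=-5/4 → posterior Normal(-125/88, 7/22)
obs 5: x=-6 → posterior Normal(-245/108, 7/27)
obs 6: x=-9/2 → posterior Normal(-335/128, 7/32)
obs 7: x=-7/2 → posterior Normal(-405/148, 7/37)
obs 8: x=1 → posterior Normal(-55/24, 1/6)
obs 9: x=-1/4 → posterior Normal(-195/94, 7/47)

k = 2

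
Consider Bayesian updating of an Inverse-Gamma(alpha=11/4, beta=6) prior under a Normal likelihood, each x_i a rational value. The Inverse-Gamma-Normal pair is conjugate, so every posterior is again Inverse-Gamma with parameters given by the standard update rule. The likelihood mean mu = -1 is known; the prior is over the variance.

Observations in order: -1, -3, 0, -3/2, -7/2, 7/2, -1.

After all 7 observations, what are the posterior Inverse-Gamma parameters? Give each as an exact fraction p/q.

alpha=25/4, beta=175/8

obs 1: x=-1 → posterior Inverse-Gamma(13/4, 6)
obs 2: x=-3 → posterior Inverse-Gamma(15/4, 8)
obs 3: x=0 → posterior Inverse-Gamma(17/4, 17/2)
obs 4: x=-3/2 → posterior Inverse-Gamma(19/4, 69/8)
obs 5: x=-7/2 → posterior Inverse-Gamma(21/4, 47/4)
obs 6: x=7/2 → posterior Inverse-Gamma(23/4, 175/8)
obs 7: x=-1 → posterior Inverse-Gamma(25/4, 175/8)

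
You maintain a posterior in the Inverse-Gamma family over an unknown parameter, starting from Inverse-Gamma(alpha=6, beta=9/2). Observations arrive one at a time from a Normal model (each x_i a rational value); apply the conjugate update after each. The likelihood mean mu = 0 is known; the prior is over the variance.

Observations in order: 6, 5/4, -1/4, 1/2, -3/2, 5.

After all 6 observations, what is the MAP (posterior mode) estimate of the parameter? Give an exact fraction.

obs 1: x=6 → posterior Inverse-Gamma(13/2, 45/2)
obs 2: x=5/4 → posterior Inverse-Gamma(7, 745/32)
obs 3: x=-1/4 → posterior Inverse-Gamma(15/2, 373/16)
obs 4: x=1/2 → posterior Inverse-Gamma(8, 375/16)
obs 5: x=-3/2 → posterior Inverse-Gamma(17/2, 393/16)
obs 6: x=5 → posterior Inverse-Gamma(9, 593/16)

593/160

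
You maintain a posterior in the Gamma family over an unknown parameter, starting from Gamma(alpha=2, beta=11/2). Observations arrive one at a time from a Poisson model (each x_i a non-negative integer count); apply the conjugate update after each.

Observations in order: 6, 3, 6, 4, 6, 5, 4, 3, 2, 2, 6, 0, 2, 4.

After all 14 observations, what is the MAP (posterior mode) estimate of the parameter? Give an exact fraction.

36/13

obs 1: x=6 → posterior Gamma(8, 13/2)
obs 2: x=3 → posterior Gamma(11, 15/2)
obs 3: x=6 → posterior Gamma(17, 17/2)
obs 4: x=4 → posterior Gamma(21, 19/2)
obs 5: x=6 → posterior Gamma(27, 21/2)
obs 6: x=5 → posterior Gamma(32, 23/2)
obs 7: x=4 → posterior Gamma(36, 25/2)
obs 8: x=3 → posterior Gamma(39, 27/2)
obs 9: x=2 → posterior Gamma(41, 29/2)
obs 10: x=2 → posterior Gamma(43, 31/2)
obs 11: x=6 → posterior Gamma(49, 33/2)
obs 12: x=0 → posterior Gamma(49, 35/2)
obs 13: x=2 → posterior Gamma(51, 37/2)
obs 14: x=4 → posterior Gamma(55, 39/2)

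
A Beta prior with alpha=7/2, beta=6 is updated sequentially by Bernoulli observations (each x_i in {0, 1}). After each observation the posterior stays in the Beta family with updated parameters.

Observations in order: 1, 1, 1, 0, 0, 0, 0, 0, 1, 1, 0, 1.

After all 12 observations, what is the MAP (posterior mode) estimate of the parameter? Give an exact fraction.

obs 1: x=1 → posterior Beta(9/2, 6)
obs 2: x=1 → posterior Beta(11/2, 6)
obs 3: x=1 → posterior Beta(13/2, 6)
obs 4: x=0 → posterior Beta(13/2, 7)
obs 5: x=0 → posterior Beta(13/2, 8)
obs 6: x=0 → posterior Beta(13/2, 9)
obs 7: x=0 → posterior Beta(13/2, 10)
obs 8: x=0 → posterior Beta(13/2, 11)
obs 9: x=1 → posterior Beta(15/2, 11)
obs 10: x=1 → posterior Beta(17/2, 11)
obs 11: x=0 → posterior Beta(17/2, 12)
obs 12: x=1 → posterior Beta(19/2, 12)

17/39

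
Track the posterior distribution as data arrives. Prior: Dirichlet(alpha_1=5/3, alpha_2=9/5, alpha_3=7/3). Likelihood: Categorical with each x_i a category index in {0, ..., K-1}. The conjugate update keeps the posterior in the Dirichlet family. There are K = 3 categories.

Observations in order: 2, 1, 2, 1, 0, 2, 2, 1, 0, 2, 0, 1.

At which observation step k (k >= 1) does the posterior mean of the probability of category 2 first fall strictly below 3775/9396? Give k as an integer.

k = 5

obs 1: x=2 → posterior Dirichlet(5/3, 9/5, 10/3)
obs 2: x=1 → posterior Dirichlet(5/3, 14/5, 10/3)
obs 3: x=2 → posterior Dirichlet(5/3, 14/5, 13/3)
obs 4: x=1 → posterior Dirichlet(5/3, 19/5, 13/3)
obs 5: x=0 → posterior Dirichlet(8/3, 19/5, 13/3)
obs 6: x=2 → posterior Dirichlet(8/3, 19/5, 16/3)
obs 7: x=2 → posterior Dirichlet(8/3, 19/5, 19/3)
obs 8: x=1 → posterior Dirichlet(8/3, 24/5, 19/3)
obs 9: x=0 → posterior Dirichlet(11/3, 24/5, 19/3)
obs 10: x=2 → posterior Dirichlet(11/3, 24/5, 22/3)
obs 11: x=0 → posterior Dirichlet(14/3, 24/5, 22/3)
obs 12: x=1 → posterior Dirichlet(14/3, 29/5, 22/3)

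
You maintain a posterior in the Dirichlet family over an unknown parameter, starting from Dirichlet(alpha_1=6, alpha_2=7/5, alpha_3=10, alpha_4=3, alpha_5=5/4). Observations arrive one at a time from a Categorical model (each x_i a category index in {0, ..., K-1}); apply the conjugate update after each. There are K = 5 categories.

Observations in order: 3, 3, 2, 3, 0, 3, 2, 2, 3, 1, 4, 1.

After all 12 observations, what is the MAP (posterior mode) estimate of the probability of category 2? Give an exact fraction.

obs 1: x=3 → posterior Dirichlet(6, 7/5, 10, 4, 5/4)
obs 2: x=3 → posterior Dirichlet(6, 7/5, 10, 5, 5/4)
obs 3: x=2 → posterior Dirichlet(6, 7/5, 11, 5, 5/4)
obs 4: x=3 → posterior Dirichlet(6, 7/5, 11, 6, 5/4)
obs 5: x=0 → posterior Dirichlet(7, 7/5, 11, 6, 5/4)
obs 6: x=3 → posterior Dirichlet(7, 7/5, 11, 7, 5/4)
obs 7: x=2 → posterior Dirichlet(7, 7/5, 12, 7, 5/4)
obs 8: x=2 → posterior Dirichlet(7, 7/5, 13, 7, 5/4)
obs 9: x=3 → posterior Dirichlet(7, 7/5, 13, 8, 5/4)
obs 10: x=1 → posterior Dirichlet(7, 12/5, 13, 8, 5/4)
obs 11: x=4 → posterior Dirichlet(7, 12/5, 13, 8, 9/4)
obs 12: x=1 → posterior Dirichlet(7, 17/5, 13, 8, 9/4)

80/191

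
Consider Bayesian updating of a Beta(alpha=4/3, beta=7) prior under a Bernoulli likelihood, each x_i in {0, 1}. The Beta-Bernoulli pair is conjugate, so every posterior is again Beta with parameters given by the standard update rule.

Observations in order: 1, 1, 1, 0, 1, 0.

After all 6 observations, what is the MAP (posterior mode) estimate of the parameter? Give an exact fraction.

13/37

obs 1: x=1 → posterior Beta(7/3, 7)
obs 2: x=1 → posterior Beta(10/3, 7)
obs 3: x=1 → posterior Beta(13/3, 7)
obs 4: x=0 → posterior Beta(13/3, 8)
obs 5: x=1 → posterior Beta(16/3, 8)
obs 6: x=0 → posterior Beta(16/3, 9)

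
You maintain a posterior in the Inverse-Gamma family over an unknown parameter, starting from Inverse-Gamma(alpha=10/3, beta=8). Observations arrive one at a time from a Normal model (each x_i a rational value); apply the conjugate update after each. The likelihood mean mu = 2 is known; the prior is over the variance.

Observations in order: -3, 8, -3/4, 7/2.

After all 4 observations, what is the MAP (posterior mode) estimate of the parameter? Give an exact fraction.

obs 1: x=-3 → posterior Inverse-Gamma(23/6, 41/2)
obs 2: x=8 → posterior Inverse-Gamma(13/3, 77/2)
obs 3: x=-3/4 → posterior Inverse-Gamma(29/6, 1353/32)
obs 4: x=7/2 → posterior Inverse-Gamma(16/3, 1389/32)

4167/608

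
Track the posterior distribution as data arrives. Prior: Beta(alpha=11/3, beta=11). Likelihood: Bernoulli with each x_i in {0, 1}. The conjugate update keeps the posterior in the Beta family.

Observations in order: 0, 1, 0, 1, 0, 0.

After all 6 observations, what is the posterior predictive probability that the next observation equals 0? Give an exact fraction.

45/62

obs 1: x=0 → posterior Beta(11/3, 12)
obs 2: x=1 → posterior Beta(14/3, 12)
obs 3: x=0 → posterior Beta(14/3, 13)
obs 4: x=1 → posterior Beta(17/3, 13)
obs 5: x=0 → posterior Beta(17/3, 14)
obs 6: x=0 → posterior Beta(17/3, 15)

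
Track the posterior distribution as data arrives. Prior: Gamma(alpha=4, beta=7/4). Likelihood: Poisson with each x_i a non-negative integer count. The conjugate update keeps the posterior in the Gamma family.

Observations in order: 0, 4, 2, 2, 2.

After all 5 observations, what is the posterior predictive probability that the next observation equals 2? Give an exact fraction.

183823901740940763471120/727423121747185263828481

obs 1: x=0 → posterior Gamma(4, 11/4)
obs 2: x=4 → posterior Gamma(8, 15/4)
obs 3: x=2 → posterior Gamma(10, 19/4)
obs 4: x=2 → posterior Gamma(12, 23/4)
obs 5: x=2 → posterior Gamma(14, 27/4)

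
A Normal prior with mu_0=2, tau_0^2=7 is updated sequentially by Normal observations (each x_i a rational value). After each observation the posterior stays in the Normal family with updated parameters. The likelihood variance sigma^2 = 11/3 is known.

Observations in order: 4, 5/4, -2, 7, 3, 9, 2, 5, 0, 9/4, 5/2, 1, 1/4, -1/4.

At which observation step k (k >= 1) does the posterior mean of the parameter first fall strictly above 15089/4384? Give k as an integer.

k = 6

obs 1: x=4 → posterior Normal(53/16, 77/32)
obs 2: x=5/4 → posterior Normal(529/212, 77/53)
obs 3: x=-2 → posterior Normal(361/296, 77/74)
obs 4: x=7 → posterior Normal(949/380, 77/95)
obs 5: x=3 → posterior Normal(1201/464, 77/116)
obs 6: x=9 → posterior Normal(1957/548, 77/137)
obs 7: x=2 → posterior Normal(2125/632, 77/158)
obs 8: x=5 → posterior Normal(2545/716, 77/179)
obs 9: x=0 → posterior Normal(509/160, 77/200)
obs 10: x=9/4 → posterior Normal(1367/442, 77/221)
obs 11: x=5/2 → posterior Normal(368/121, 7/22)
obs 12: x=1 → posterior Normal(757/263, 77/263)
obs 13: x=1/4 → posterior Normal(3049/1136, 77/284)
obs 14: x=-1/4 → posterior Normal(757/305, 77/305)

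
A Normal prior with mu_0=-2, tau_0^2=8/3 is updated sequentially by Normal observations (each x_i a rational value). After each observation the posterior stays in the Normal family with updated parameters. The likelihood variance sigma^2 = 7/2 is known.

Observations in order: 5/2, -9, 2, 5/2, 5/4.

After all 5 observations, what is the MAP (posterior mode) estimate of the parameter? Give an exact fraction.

obs 1: x=5/2 → posterior Normal(-2/37, 56/37)
obs 2: x=-9 → posterior Normal(-146/53, 56/53)
obs 3: x=2 → posterior Normal(-38/23, 56/69)
obs 4: x=5/2 → posterior Normal(-74/85, 56/85)
obs 5: x=5/4 → posterior Normal(-54/101, 56/101)

-54/101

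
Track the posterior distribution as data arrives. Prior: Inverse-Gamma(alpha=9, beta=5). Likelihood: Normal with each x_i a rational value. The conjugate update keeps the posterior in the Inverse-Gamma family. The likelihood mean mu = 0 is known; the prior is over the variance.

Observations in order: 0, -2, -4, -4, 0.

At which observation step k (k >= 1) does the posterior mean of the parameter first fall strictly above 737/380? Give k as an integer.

k = 4

obs 1: x=0 → posterior Inverse-Gamma(19/2, 5)
obs 2: x=-2 → posterior Inverse-Gamma(10, 7)
obs 3: x=-4 → posterior Inverse-Gamma(21/2, 15)
obs 4: x=-4 → posterior Inverse-Gamma(11, 23)
obs 5: x=0 → posterior Inverse-Gamma(23/2, 23)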